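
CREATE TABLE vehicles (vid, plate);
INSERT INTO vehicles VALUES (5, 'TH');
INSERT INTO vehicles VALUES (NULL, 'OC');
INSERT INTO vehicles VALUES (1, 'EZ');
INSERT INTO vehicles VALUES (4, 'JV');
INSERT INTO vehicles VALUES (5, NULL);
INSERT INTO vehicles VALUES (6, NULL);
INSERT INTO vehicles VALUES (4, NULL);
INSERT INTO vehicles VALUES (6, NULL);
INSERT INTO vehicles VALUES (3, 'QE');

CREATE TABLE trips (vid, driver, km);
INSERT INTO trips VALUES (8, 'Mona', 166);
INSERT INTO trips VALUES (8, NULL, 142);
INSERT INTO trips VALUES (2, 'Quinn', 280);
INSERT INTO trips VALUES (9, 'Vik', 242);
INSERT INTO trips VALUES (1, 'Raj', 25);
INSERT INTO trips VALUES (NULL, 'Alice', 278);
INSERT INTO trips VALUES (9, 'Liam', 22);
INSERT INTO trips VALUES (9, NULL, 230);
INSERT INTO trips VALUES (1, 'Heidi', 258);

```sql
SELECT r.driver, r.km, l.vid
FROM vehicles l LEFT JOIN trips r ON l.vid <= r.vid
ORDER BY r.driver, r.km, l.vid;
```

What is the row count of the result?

LEFT JOIN keeps every row from `vehicles`; unmatched rows get NULL for `trips`'s columns.
Matching on l.vid <= r.vid. A NULL in a compared column never satisfies the condition.
Matched pairs: 43; unmatched l rows kept: 1.
Total: 43 matched + 1 padded = 44 rows.

44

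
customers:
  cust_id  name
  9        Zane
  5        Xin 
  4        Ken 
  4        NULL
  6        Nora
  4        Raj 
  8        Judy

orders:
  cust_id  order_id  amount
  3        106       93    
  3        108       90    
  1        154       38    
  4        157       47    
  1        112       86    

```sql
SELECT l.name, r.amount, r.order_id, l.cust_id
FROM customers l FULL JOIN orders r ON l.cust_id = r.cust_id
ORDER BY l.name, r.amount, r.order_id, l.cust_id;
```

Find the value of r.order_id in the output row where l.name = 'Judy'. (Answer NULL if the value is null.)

NULL

FULL OUTER JOIN keeps every row from both sides; unmatched rows get NULL for the other side's columns.
Matching on l.cust_id = r.cust_id.
Matched pairs: 3; unmatched l rows kept: 4; unmatched r rows kept: 4.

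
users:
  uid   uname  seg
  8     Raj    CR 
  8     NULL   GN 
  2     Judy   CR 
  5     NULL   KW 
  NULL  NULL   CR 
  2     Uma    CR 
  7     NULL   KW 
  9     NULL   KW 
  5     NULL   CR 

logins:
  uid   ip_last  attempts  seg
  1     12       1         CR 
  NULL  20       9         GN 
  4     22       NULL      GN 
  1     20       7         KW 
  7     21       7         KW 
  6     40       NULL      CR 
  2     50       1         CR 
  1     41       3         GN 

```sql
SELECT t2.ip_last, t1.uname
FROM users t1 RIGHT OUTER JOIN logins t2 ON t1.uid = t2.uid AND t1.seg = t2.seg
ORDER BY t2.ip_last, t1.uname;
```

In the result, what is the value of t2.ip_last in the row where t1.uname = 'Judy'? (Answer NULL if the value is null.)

RIGHT JOIN keeps every row from `logins`; unmatched rows get NULL for `users`'s columns.
Matching on t1.uid = t2.uid AND t1.seg = t2.seg. A NULL in a compared column never satisfies the condition.
Matched pairs: 3; unmatched t2 rows kept: 6.

50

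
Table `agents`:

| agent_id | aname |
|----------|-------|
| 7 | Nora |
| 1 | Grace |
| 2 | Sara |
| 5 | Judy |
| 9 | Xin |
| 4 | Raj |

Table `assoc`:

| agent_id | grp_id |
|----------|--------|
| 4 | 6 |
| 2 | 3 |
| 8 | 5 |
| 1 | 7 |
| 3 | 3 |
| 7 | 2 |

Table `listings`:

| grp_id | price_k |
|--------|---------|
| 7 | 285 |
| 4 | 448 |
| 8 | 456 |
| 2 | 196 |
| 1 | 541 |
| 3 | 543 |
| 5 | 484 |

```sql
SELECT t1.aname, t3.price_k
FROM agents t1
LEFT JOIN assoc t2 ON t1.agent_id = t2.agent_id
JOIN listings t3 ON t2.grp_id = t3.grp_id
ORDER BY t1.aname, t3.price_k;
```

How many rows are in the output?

3

Step 1 — t1 LEFT JOIN t2 on agent_id → 6 row(s).
Then INNER JOIN `listings t3` on grp_id: keep only rows whose t2.grp_id appears in t3.
Result: 3 row(s).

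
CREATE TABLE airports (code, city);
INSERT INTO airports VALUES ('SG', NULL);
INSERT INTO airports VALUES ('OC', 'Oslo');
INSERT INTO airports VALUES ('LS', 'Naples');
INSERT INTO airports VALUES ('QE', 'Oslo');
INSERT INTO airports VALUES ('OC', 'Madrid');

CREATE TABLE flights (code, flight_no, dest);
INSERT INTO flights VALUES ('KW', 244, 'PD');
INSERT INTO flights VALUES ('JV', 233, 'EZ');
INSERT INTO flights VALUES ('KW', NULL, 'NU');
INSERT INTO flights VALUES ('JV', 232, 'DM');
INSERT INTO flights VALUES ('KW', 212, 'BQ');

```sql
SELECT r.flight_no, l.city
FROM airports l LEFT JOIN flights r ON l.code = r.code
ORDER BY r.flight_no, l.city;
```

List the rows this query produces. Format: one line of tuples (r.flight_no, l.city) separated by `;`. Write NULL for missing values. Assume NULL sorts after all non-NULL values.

(NULL, Madrid); (NULL, Naples); (NULL, Oslo); (NULL, Oslo); (NULL, NULL)

LEFT JOIN keeps every row from `airports`; unmatched rows get NULL for `flights`'s columns.
Matching on l.code = r.code.
- l[0] code=SG → no match; kept with NULLs on the r side.
- l[1] code=OC → no match; kept with NULLs on the r side.
- l[2] code=LS → no match; kept with NULLs on the r side.
- l[3] code=QE → no match; kept with NULLs on the r side.
- l[4] code=OC → no match; kept with NULLs on the r side.
After projecting and ordering:
r.flight_no | l.city
NULL | Madrid
NULL | Naples
NULL | Oslo
NULL | Oslo
NULL | NULL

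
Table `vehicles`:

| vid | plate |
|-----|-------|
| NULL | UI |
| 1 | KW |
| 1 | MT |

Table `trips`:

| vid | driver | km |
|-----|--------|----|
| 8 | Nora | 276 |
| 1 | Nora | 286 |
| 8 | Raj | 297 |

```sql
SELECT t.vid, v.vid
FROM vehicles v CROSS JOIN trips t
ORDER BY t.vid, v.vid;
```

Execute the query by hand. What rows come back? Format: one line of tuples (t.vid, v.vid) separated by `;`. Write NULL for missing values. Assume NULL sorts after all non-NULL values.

(1, 1); (1, 1); (1, NULL); (8, 1); (8, 1); (8, 1); (8, 1); (8, NULL); (8, NULL)

CROSS JOIN pairs every row of `vehicles` with every row of `trips`: 3 × 3 = 9 rows.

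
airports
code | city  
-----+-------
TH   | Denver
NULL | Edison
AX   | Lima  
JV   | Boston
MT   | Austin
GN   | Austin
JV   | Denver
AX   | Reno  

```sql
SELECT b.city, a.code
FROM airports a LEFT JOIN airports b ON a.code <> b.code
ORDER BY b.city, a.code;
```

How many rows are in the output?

39

LEFT JOIN keeps every row from `airports a`; unmatched rows get NULL for `airports b`'s columns.
Matching on a.code <> b.code. A NULL in a compared column never satisfies the condition.
- a[0] code=TH → 6 match(es) in b → 6 row(s).
- a[1] code=NULL → no match; kept with NULLs on the b side.
- a[2] code=AX → 5 match(es) in b → 5 row(s).
- a[3] code=JV → 5 match(es) in b → 5 row(s).
- a[4] code=MT → 6 match(es) in b → 6 row(s).
- a[5] code=GN → 6 match(es) in b → 6 row(s).
- a[6] code=JV → 5 match(es) in b → 5 row(s).
- a[7] code=AX → 5 match(es) in b → 5 row(s).
Total: 38 matched + 1 padded = 39 rows.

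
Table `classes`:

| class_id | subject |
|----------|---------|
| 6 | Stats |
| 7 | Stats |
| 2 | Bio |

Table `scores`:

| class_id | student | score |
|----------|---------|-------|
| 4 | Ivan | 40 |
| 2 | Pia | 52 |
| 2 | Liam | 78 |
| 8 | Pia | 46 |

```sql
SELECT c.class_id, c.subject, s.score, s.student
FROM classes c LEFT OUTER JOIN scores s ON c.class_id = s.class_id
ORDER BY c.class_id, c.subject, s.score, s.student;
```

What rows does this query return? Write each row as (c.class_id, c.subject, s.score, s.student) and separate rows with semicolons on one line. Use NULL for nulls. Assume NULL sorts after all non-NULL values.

(2, Bio, 52, Pia); (2, Bio, 78, Liam); (6, Stats, NULL, NULL); (7, Stats, NULL, NULL)

LEFT JOIN keeps every row from `classes`; unmatched rows get NULL for `scores`'s columns.
Matching on c.class_id = s.class_id.
Matched pairs: 2; unmatched c rows kept: 2.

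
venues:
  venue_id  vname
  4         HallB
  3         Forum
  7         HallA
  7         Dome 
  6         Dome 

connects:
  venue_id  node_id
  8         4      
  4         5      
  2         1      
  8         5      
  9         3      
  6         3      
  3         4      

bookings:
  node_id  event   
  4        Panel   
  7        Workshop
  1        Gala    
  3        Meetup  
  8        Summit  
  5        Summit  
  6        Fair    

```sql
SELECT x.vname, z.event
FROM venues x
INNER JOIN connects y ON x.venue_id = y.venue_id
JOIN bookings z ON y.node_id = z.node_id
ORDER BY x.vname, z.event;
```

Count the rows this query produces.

Evaluate left to right. First `venues x INNER JOIN connects y` on venue_id: 3 row(s).
Then INNER JOIN `bookings z` on node_id: keep only rows whose y.node_id appears in z.
Result: 3 row(s).

3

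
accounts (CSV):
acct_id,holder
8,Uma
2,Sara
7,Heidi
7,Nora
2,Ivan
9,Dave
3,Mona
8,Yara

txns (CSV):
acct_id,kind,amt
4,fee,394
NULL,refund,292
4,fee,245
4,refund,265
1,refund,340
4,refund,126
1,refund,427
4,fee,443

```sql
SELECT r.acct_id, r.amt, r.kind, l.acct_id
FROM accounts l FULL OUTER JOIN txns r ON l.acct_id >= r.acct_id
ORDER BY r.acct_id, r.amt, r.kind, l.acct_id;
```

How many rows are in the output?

FULL OUTER JOIN keeps every row from both sides; unmatched rows get NULL for the other side's columns.
Matching on l.acct_id >= r.acct_id. A NULL in a compared column never satisfies the condition.
- l (acct_id=8) pairs with 7 row(s) of r.
- l (acct_id=2) pairs with 2 row(s) of r.
- l (acct_id=7) pairs with 7 row(s) of r.
- l (acct_id=7) pairs with 7 row(s) of r.
- l (acct_id=2) pairs with 2 row(s) of r.
- l (acct_id=9) pairs with 7 row(s) of r.
- l (acct_id=3) pairs with 2 row(s) of r.
- l (acct_id=8) pairs with 7 row(s) of r.
- plus 1 unmatched r row(s), each kept with NULL l columns.
Total: 41 matched + 1 padded = 42 rows.

42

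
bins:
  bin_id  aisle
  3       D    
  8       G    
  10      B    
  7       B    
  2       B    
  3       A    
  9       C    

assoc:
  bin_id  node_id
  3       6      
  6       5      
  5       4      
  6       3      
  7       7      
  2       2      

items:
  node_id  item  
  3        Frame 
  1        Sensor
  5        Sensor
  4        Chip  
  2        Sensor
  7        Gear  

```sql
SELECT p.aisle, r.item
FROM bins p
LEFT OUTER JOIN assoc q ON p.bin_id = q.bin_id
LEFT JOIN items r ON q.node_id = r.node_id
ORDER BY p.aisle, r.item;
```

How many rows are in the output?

7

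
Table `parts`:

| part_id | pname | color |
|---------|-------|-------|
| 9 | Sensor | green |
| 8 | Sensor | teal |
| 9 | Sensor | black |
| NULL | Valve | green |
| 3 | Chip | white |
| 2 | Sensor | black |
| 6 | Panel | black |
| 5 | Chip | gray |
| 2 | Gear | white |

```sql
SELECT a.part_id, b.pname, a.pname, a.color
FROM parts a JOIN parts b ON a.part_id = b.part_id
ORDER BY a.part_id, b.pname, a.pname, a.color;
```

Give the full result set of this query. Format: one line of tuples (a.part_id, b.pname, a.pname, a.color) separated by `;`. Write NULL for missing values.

(2, Gear, Gear, white); (2, Gear, Sensor, black); (2, Sensor, Gear, white); (2, Sensor, Sensor, black); (3, Chip, Chip, white); (5, Chip, Chip, gray); (6, Panel, Panel, black); (8, Sensor, Sensor, teal); (9, Sensor, Sensor, black); (9, Sensor, Sensor, black); (9, Sensor, Sensor, green); (9, Sensor, Sensor, green)

INNER JOIN keeps only pairs where the ON condition holds.
Matching on a.part_id = b.part_id. A NULL in a compared column never satisfies the condition.
Matched pairs: 12.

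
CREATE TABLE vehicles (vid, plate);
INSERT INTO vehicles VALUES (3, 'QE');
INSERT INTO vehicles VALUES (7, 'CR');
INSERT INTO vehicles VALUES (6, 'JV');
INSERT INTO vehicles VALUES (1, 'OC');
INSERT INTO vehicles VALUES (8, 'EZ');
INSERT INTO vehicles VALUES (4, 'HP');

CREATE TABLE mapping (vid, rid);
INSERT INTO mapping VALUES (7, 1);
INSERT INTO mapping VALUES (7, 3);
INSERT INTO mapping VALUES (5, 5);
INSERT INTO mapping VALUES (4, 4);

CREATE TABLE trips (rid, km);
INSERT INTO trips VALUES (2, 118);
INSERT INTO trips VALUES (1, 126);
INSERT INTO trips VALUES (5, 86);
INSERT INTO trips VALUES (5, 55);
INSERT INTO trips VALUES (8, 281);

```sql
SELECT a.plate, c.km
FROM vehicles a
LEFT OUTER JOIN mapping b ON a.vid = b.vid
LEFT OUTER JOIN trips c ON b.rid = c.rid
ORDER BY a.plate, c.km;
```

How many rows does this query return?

7

Step 1 — a LEFT JOIN b on vid → 7 row(s).
Then LEFT JOIN `trips c` on rid: each of those 7 rows is kept; rows whose b.rid has no match in c get NULL for c's columns.
Result: 7 row(s).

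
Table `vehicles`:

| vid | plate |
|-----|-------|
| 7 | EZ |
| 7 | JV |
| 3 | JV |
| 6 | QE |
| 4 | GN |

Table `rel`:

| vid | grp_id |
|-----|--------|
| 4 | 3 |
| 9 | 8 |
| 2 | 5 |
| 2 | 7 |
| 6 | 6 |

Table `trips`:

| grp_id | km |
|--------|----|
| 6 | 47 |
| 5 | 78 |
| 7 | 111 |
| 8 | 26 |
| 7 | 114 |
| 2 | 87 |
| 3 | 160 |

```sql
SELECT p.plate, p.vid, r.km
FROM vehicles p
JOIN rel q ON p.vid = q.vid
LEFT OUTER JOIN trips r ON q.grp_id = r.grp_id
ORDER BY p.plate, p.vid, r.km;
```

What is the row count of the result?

Joins associate left-to-right: vehicles INNER JOIN rel on vid gives 2 intermediate row(s).
Then LEFT JOIN `trips r` on grp_id: each of those 2 rows is kept; rows whose q.grp_id has no match in r get NULL for r's columns.
Result: 2 row(s).

2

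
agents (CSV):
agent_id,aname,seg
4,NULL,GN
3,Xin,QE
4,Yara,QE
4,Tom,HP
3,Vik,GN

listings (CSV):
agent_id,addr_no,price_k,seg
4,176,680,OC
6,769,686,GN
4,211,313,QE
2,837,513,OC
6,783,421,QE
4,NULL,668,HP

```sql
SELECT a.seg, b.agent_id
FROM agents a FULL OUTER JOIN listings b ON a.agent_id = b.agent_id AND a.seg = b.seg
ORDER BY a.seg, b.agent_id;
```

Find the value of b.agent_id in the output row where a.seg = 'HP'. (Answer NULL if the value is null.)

4

FULL OUTER JOIN keeps every row from both sides; unmatched rows get NULL for the other side's columns.
Matching on a.agent_id = b.agent_id AND a.seg = b.seg.
- a row (agent_id=4, seg=GN): no match → kept, b columns NULL.
- a row (agent_id=3, seg=QE): no match → kept, b columns NULL.
- a row (agent_id=4, seg=QE): matches 1 b row(s) → 1 output row(s).
- a row (agent_id=4, seg=HP): matches 1 b row(s) → 1 output row(s).
- a row (agent_id=3, seg=GN): no match → kept, b columns NULL.
- plus 4 unmatched b row(s), each kept with NULL a columns.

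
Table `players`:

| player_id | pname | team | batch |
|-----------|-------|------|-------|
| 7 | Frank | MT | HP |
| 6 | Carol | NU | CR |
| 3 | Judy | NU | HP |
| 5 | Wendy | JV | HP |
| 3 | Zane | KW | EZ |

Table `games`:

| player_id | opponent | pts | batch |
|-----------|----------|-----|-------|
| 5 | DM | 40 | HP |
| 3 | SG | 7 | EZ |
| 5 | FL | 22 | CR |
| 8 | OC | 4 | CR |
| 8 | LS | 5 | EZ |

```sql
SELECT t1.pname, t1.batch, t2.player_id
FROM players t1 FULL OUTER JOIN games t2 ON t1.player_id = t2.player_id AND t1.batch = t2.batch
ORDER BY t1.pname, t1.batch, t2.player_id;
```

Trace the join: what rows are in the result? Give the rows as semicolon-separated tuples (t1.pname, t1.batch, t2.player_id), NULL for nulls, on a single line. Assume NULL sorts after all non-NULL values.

FULL OUTER JOIN keeps every row from both sides; unmatched rows get NULL for the other side's columns.
Matching on t1.player_id = t2.player_id AND t1.batch = t2.batch.
- player_id=7, batch=HP: no t2 row matches, row kept with t2 columns NULL.
- player_id=6, batch=CR: no t2 row matches, row kept with t2 columns NULL.
- player_id=3, batch=HP: no t2 row matches, row kept with t2 columns NULL.
- player_id=5, batch=HP: 1 matching t2 row(s), so 1 row(s) emitted.
- player_id=3, batch=EZ: 1 matching t2 row(s), so 1 row(s) emitted.
- plus 3 unmatched t2 row(s), each kept with NULL t1 columns.
After projecting and ordering:
t1.pname | t1.batch | t2.player_id
Carol | CR | NULL
Frank | HP | NULL
Judy | HP | NULL
Wendy | HP | 5
Zane | EZ | 3
NULL | NULL | 5
NULL | NULL | 8
NULL | NULL | 8

(Carol, CR, NULL); (Frank, HP, NULL); (Judy, HP, NULL); (Wendy, HP, 5); (Zane, EZ, 3); (NULL, NULL, 5); (NULL, NULL, 8); (NULL, NULL, 8)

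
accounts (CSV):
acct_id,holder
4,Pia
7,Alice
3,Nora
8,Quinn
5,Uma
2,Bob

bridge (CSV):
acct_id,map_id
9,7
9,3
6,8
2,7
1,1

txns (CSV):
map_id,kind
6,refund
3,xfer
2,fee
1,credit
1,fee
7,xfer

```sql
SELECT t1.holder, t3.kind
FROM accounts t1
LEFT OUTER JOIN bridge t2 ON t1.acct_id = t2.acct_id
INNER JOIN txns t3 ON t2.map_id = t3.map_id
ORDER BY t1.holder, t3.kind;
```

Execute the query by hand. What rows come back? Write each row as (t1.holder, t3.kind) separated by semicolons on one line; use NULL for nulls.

Step 1 — t1 LEFT JOIN t2 on acct_id → 6 row(s).
Then INNER JOIN `txns t3` on map_id: keep only rows whose t2.map_id appears in t3.

(Bob, xfer)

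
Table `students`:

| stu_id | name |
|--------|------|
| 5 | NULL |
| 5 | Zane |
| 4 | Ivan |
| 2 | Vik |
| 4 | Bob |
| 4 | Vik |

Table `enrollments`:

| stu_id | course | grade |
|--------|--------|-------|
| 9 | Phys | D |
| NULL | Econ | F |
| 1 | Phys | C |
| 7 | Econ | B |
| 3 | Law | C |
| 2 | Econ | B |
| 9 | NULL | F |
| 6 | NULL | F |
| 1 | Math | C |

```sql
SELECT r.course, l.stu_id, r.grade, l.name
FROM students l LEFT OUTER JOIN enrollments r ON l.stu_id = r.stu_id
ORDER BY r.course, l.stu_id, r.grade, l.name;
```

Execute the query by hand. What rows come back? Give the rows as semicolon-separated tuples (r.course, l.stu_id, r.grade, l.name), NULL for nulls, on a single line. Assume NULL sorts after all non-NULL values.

LEFT JOIN keeps every row from `students`; unmatched rows get NULL for `enrollments`'s columns.
Matching on l.stu_id = r.stu_id. A NULL in a compared column never satisfies the condition.
- l row (stu_id=5): no match → kept, r columns NULL.
- l row (stu_id=5): no match → kept, r columns NULL.
- l row (stu_id=4): no match → kept, r columns NULL.
- l row (stu_id=2): matches 1 r row(s) → 1 output row(s).
- l row (stu_id=4): no match → kept, r columns NULL.
- l row (stu_id=4): no match → kept, r columns NULL.
After projecting and ordering:
r.course | l.stu_id | r.grade | l.name
Econ | 2 | B | Vik
NULL | 4 | NULL | Bob
NULL | 4 | NULL | Ivan
NULL | 4 | NULL | Vik
NULL | 5 | NULL | Zane
NULL | 5 | NULL | NULL

(Econ, 2, B, Vik); (NULL, 4, NULL, Bob); (NULL, 4, NULL, Ivan); (NULL, 4, NULL, Vik); (NULL, 5, NULL, Zane); (NULL, 5, NULL, NULL)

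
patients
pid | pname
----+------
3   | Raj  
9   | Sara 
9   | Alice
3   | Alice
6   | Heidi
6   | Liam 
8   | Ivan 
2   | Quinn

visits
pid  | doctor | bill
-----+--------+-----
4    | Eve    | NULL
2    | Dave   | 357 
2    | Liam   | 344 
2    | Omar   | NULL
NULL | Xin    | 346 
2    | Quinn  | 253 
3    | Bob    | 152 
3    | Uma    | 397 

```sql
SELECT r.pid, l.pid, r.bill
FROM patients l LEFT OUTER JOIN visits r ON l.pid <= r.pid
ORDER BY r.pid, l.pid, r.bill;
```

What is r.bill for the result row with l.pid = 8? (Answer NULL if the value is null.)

LEFT JOIN keeps every row from `patients`; unmatched rows get NULL for `visits`'s columns.
Matching on l.pid <= r.pid. A NULL in a compared column never satisfies the condition.
- pid=3: 3 matching r row(s), so 3 row(s) emitted.
- pid=9: no r row matches, row kept with r columns NULL.
- pid=9: no r row matches, row kept with r columns NULL.
- pid=3: 3 matching r row(s), so 3 row(s) emitted.
- pid=6: no r row matches, row kept with r columns NULL.
- pid=6: no r row matches, row kept with r columns NULL.
- pid=8: no r row matches, row kept with r columns NULL.
- pid=2: 7 matching r row(s), so 7 row(s) emitted.

NULL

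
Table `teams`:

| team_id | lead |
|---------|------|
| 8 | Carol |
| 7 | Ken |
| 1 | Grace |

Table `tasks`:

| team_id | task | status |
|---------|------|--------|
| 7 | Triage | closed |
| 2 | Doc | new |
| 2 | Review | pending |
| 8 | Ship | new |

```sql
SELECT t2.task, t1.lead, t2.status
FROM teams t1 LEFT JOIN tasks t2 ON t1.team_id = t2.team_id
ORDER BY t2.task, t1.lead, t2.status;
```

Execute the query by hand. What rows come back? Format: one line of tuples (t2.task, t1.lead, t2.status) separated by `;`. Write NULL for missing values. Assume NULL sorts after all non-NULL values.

(Ship, Carol, new); (Triage, Ken, closed); (NULL, Grace, NULL)

LEFT JOIN keeps every row from `teams`; unmatched rows get NULL for `tasks`'s columns.
Matching on t1.team_id = t2.team_id.
Matched pairs: 2; unmatched t1 rows kept: 1.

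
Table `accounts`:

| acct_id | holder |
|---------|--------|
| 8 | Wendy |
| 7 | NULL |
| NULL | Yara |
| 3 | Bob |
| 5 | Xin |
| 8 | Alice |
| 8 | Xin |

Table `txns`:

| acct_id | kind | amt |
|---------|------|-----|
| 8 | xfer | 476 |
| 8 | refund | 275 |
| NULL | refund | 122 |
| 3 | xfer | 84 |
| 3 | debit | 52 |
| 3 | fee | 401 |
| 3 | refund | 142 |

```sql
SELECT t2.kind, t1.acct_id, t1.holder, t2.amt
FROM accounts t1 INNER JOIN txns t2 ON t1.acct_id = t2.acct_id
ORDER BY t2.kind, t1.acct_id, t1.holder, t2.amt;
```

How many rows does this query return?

10

INNER JOIN keeps only pairs where the ON condition holds.
Matching on t1.acct_id = t2.acct_id. A NULL in a compared column never satisfies the condition.
- t1 (acct_id=8) pairs with 2 row(s) of t2.
- t1 (acct_id=7) has no partner → excluded.
- t1 (acct_id=NULL) has no partner → excluded.
- t1 (acct_id=3) pairs with 4 row(s) of t2.
- t1 (acct_id=5) has no partner → excluded.
- t1 (acct_id=8) pairs with 2 row(s) of t2.
- t1 (acct_id=8) pairs with 2 row(s) of t2.
Total: 10 rows.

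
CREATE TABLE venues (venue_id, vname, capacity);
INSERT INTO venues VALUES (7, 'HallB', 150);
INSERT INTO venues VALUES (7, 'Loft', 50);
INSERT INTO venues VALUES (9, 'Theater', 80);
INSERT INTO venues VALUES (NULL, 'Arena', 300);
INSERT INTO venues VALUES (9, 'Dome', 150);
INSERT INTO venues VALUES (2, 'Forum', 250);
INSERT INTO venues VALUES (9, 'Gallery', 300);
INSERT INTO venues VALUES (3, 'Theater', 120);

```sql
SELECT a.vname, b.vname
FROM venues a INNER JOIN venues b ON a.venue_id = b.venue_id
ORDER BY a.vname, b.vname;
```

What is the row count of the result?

INNER JOIN keeps only pairs where the ON condition holds.
Matching on a.venue_id = b.venue_id. A NULL in a compared column never satisfies the condition.
Matched pairs: 15.
Total: 15 rows.

15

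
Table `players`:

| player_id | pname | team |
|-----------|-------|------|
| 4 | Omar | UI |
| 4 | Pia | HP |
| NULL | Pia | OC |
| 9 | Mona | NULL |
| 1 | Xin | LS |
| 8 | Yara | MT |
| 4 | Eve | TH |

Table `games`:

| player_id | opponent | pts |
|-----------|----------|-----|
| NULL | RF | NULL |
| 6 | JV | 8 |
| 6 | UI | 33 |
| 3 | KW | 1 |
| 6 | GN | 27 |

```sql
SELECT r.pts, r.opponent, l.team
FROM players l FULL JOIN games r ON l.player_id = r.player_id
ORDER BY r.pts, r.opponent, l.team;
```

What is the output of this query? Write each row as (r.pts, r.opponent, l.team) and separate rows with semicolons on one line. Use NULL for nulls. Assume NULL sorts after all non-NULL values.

(1, KW, NULL); (8, JV, NULL); (27, GN, NULL); (33, UI, NULL); (NULL, RF, NULL); (NULL, NULL, HP); (NULL, NULL, LS); (NULL, NULL, MT); (NULL, NULL, OC); (NULL, NULL, TH); (NULL, NULL, UI); (NULL, NULL, NULL)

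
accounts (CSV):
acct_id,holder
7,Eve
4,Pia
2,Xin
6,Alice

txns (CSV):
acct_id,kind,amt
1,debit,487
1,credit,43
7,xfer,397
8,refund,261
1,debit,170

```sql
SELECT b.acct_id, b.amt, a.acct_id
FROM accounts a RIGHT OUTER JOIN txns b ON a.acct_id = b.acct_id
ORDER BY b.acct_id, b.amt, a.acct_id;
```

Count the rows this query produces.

5

RIGHT JOIN keeps every row from `txns`; unmatched rows get NULL for `accounts`'s columns.
Matching on a.acct_id = b.acct_id.
- a row (acct_id=7): matches 1 b row(s) → 1 output row(s).
- a row (acct_id=4): no match.
- a row (acct_id=2): no match.
- a row (acct_id=6): no match.
- 4 b row(s) had no a match → kept, a columns NULL.
Total: 1 matched + 4 padded = 5 rows.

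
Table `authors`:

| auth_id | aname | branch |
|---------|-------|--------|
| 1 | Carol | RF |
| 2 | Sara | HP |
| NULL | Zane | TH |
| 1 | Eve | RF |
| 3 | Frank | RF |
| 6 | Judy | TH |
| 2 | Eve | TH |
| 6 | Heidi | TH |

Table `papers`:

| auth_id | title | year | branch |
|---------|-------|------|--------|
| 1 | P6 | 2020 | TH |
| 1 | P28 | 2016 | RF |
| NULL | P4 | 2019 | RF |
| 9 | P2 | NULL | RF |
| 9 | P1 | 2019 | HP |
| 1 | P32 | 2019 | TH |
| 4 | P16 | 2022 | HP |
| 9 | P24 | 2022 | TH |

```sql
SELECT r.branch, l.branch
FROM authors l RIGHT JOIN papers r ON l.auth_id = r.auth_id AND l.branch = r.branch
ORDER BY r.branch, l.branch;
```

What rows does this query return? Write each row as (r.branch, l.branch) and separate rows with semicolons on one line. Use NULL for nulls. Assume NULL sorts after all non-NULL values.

(HP, NULL); (HP, NULL); (RF, RF); (RF, RF); (RF, NULL); (RF, NULL); (TH, NULL); (TH, NULL); (TH, NULL)

RIGHT JOIN keeps every row from `papers`; unmatched rows get NULL for `authors`'s columns.
Matching on l.auth_id = r.auth_id AND l.branch = r.branch. A NULL in a compared column never satisfies the condition.
Matched pairs: 2; unmatched r rows kept: 7.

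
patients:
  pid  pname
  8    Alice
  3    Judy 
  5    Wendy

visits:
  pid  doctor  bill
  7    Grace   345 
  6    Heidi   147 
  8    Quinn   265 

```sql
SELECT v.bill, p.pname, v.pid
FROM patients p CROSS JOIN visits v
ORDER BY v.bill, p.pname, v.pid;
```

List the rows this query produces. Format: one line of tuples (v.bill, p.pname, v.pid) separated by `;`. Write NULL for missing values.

(147, Alice, 6); (147, Judy, 6); (147, Wendy, 6); (265, Alice, 8); (265, Judy, 8); (265, Wendy, 8); (345, Alice, 7); (345, Judy, 7); (345, Wendy, 7)

CROSS JOIN pairs every row of `patients` with every row of `visits`: 3 × 3 = 9 rows.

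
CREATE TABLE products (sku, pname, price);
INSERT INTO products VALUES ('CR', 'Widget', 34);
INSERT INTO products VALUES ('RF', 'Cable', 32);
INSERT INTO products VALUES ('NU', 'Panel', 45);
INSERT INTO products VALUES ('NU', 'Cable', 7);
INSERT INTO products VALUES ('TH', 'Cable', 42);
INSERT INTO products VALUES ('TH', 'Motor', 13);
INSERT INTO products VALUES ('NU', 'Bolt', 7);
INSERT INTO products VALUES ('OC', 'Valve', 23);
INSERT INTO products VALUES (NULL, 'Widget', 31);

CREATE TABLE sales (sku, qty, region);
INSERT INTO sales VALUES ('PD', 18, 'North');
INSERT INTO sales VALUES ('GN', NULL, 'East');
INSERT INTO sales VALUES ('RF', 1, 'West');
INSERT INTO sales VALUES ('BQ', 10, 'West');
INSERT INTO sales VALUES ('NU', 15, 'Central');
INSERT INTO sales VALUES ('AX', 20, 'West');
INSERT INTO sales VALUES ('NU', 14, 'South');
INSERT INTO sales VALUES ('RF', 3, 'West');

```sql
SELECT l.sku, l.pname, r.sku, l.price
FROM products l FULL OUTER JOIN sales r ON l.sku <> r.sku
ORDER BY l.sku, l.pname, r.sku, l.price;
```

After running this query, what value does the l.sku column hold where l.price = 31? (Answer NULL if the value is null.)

FULL OUTER JOIN keeps every row from both sides; unmatched rows get NULL for the other side's columns.
Matching on l.sku <> r.sku. A NULL in a compared column never satisfies the condition.
- l[0] sku=CR → 8 match(es) in r → 8 row(s).
- l[1] sku=RF → 6 match(es) in r → 6 row(s).
- l[2] sku=NU → 6 match(es) in r → 6 row(s).
- l[3] sku=NU → 6 match(es) in r → 6 row(s).
- l[4] sku=TH → 8 match(es) in r → 8 row(s).
- l[5] sku=TH → 8 match(es) in r → 8 row(s).
- l[6] sku=NU → 6 match(es) in r → 6 row(s).
- l[7] sku=OC → 8 match(es) in r → 8 row(s).
- l[8] sku=NULL → no match; kept with NULLs on the r side.

NULL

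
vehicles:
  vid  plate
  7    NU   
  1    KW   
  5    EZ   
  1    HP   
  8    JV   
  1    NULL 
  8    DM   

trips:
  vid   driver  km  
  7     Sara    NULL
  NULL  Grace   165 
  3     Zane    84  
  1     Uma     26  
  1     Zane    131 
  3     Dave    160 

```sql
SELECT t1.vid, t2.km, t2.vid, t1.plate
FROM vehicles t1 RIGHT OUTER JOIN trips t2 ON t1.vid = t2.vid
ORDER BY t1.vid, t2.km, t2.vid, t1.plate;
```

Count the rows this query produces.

10

RIGHT JOIN keeps every row from `trips`; unmatched rows get NULL for `vehicles`'s columns.
Matching on t1.vid = t2.vid. A NULL in a compared column never satisfies the condition.
- t1 (vid=7) pairs with 1 row(s) of t2.
- t1 (vid=1) pairs with 2 row(s) of t2.
- t1 (vid=5) has no partner in t2.
- t1 (vid=1) pairs with 2 row(s) of t2.
- t1 (vid=8) has no partner in t2.
- t1 (vid=1) pairs with 2 row(s) of t2.
- t1 (vid=8) has no partner in t2.
- 3 t2 row(s) had no t1 match → kept, t1 columns NULL.
Total: 7 matched + 3 padded = 10 rows.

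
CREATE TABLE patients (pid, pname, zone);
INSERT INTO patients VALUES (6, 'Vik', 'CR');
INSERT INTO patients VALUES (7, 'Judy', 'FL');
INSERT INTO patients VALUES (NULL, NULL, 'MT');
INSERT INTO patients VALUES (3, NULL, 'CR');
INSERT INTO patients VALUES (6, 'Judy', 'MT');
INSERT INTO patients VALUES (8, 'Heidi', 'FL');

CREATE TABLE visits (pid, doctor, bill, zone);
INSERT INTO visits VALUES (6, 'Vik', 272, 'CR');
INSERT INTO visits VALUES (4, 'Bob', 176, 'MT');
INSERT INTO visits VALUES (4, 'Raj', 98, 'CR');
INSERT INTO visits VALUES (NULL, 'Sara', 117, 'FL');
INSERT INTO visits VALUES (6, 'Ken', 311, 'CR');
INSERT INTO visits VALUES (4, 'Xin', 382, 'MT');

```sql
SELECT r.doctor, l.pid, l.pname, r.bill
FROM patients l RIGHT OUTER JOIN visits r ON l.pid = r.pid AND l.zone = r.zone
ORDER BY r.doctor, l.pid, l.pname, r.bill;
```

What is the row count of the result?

RIGHT JOIN keeps every row from `visits`; unmatched rows get NULL for `patients`'s columns.
Matching on l.pid = r.pid AND l.zone = r.zone. A NULL in a compared column never satisfies the condition.
Matched pairs: 2; unmatched r rows kept: 4.
Total: 2 matched + 4 padded = 6 rows.

6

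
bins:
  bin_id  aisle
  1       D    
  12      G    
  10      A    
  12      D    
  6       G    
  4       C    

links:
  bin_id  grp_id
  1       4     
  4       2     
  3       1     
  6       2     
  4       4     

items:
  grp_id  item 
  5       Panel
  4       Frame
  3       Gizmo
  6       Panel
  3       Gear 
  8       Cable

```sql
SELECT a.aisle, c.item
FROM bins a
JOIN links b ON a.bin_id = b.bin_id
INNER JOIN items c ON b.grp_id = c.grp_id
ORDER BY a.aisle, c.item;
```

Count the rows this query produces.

Step 1 — a INNER JOIN b on bin_id → 4 row(s).
Then INNER JOIN `items c` on grp_id: keep only rows whose b.grp_id appears in c.
Result: 2 row(s).

2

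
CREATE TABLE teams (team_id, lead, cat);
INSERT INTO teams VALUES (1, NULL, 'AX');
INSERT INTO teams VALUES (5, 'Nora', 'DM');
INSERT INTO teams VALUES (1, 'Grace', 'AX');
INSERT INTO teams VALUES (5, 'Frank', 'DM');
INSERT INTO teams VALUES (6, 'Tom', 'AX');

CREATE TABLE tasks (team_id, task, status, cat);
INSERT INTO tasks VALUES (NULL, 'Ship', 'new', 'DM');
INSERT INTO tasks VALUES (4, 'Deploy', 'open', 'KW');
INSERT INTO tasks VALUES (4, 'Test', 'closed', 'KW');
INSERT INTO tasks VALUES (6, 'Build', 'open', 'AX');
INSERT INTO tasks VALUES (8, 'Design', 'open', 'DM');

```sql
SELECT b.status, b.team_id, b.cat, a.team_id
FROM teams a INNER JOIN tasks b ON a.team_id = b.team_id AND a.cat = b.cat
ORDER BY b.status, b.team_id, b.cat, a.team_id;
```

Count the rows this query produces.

1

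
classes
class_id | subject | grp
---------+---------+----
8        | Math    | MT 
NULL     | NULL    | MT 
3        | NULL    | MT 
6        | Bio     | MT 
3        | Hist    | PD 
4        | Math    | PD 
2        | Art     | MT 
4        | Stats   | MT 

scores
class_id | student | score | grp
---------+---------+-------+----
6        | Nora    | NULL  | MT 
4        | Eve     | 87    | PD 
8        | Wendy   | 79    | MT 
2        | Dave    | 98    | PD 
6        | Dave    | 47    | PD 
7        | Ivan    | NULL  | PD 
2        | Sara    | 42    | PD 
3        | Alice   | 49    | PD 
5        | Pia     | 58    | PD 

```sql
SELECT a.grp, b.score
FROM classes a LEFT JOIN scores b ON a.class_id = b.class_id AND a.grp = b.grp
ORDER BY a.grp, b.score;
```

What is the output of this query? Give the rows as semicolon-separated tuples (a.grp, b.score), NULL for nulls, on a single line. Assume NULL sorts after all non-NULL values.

LEFT JOIN keeps every row from `classes`; unmatched rows get NULL for `scores`'s columns.
Matching on a.class_id = b.class_id AND a.grp = b.grp. A NULL in a compared column never satisfies the condition.
- class_id=8, grp=MT: 1 matching b row(s), so 1 row(s) emitted.
- class_id=NULL, grp=MT: no b row matches, row kept with b columns NULL.
- class_id=3, grp=MT: no b row matches, row kept with b columns NULL.
- class_id=6, grp=MT: 1 matching b row(s), so 1 row(s) emitted.
- class_id=3, grp=PD: 1 matching b row(s), so 1 row(s) emitted.
- class_id=4, grp=PD: 1 matching b row(s), so 1 row(s) emitted.
- class_id=2, grp=MT: no b row matches, row kept with b columns NULL.
- class_id=4, grp=MT: no b row matches, row kept with b columns NULL.
After projecting and ordering:
a.grp | b.score
MT | 79
MT | NULL
MT | NULL
MT | NULL
MT | NULL
MT | NULL
PD | 49
PD | 87

(MT, 79); (MT, NULL); (MT, NULL); (MT, NULL); (MT, NULL); (MT, NULL); (PD, 49); (PD, 87)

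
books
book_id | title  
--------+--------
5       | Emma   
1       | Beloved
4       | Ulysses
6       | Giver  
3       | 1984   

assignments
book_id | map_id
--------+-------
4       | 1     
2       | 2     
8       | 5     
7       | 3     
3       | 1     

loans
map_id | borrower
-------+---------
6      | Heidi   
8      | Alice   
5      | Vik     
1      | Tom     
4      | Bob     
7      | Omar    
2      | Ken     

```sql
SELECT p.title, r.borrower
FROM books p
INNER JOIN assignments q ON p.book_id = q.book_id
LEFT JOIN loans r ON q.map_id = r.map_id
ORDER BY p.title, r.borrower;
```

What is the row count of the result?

Evaluate left to right. First `books p INNER JOIN assignments q` on book_id: 2 row(s).
Then LEFT JOIN `loans r` on map_id: each of those 2 rows is kept; rows whose q.map_id has no match in r get NULL for r's columns.
Result: 2 row(s).

2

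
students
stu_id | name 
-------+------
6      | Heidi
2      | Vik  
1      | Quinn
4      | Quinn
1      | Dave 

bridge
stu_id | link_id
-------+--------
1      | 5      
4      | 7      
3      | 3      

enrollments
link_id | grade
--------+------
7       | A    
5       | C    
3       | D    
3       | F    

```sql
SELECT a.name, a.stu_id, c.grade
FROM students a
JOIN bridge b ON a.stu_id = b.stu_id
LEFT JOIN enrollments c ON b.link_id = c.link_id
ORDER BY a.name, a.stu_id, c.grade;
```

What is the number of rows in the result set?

Step 1 — a INNER JOIN b on stu_id → 3 row(s).
Then LEFT JOIN `enrollments c` on link_id: each of those 3 rows is kept; rows whose b.link_id has no match in c get NULL for c's columns.
Result: 3 row(s).

3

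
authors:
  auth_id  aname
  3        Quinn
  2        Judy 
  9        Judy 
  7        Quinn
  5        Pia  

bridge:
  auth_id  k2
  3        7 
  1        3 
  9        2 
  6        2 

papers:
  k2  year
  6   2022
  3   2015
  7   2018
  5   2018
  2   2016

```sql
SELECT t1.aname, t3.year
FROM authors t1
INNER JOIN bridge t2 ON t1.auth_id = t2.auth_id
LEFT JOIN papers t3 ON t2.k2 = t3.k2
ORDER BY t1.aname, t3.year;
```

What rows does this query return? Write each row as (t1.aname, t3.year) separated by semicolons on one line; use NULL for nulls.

(Judy, 2016); (Quinn, 2018)

Evaluate left to right. First `authors t1 INNER JOIN bridge t2` on auth_id: 2 row(s).
Then LEFT JOIN `papers t3` on k2: each of those 2 rows is kept; rows whose t2.k2 has no match in t3 get NULL for t3's columns.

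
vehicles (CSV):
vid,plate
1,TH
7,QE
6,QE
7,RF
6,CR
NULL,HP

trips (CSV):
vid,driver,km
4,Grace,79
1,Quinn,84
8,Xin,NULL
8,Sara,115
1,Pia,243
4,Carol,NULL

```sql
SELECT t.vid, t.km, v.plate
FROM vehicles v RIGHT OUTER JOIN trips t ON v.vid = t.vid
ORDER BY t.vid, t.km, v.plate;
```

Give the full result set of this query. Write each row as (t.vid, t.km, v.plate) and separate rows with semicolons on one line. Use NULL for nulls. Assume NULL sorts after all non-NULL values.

RIGHT JOIN keeps every row from `trips`; unmatched rows get NULL for `vehicles`'s columns.
Matching on v.vid = t.vid. A NULL in a compared column never satisfies the condition.
Matched pairs: 2; unmatched t rows kept: 4.

(1, 84, TH); (1, 243, TH); (4, 79, NULL); (4, NULL, NULL); (8, 115, NULL); (8, NULL, NULL)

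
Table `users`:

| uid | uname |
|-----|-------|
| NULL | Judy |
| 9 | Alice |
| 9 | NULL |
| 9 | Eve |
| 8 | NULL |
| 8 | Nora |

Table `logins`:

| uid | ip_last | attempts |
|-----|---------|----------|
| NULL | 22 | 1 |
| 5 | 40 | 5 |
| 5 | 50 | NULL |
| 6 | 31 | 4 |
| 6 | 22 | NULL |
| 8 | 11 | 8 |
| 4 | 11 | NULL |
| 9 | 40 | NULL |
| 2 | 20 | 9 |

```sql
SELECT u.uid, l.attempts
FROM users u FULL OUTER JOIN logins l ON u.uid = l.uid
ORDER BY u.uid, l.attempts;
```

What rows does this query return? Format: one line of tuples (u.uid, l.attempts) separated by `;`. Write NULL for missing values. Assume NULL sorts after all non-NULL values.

FULL OUTER JOIN keeps every row from both sides; unmatched rows get NULL for the other side's columns.
Matching on u.uid = l.uid. A NULL in a compared column never satisfies the condition.
Matched pairs: 5; unmatched u rows kept: 1; unmatched l rows kept: 7.

(8, 8); (8, 8); (9, NULL); (9, NULL); (9, NULL); (NULL, 1); (NULL, 4); (NULL, 5); (NULL, 9); (NULL, NULL); (NULL, NULL); (NULL, NULL); (NULL, NULL)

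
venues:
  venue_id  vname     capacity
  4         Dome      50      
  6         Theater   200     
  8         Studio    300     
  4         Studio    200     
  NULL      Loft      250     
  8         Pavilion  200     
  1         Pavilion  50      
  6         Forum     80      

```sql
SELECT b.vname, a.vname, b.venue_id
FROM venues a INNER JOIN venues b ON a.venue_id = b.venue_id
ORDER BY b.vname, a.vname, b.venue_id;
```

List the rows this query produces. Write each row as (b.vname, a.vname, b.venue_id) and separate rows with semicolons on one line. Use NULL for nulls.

INNER JOIN keeps only pairs where the ON condition holds.
Matching on a.venue_id = b.venue_id. A NULL in a compared column never satisfies the condition.
- a row (venue_id=4): matches 2 b row(s) → 2 output row(s).
- a row (venue_id=6): matches 2 b row(s) → 2 output row(s).
- a row (venue_id=8): matches 2 b row(s) → 2 output row(s).
- a row (venue_id=4): matches 2 b row(s) → 2 output row(s).
- a row (venue_id=NULL): no match → dropped.
- a row (venue_id=8): matches 2 b row(s) → 2 output row(s).
- a row (venue_id=1): matches 1 b row(s) → 1 output row(s).
- a row (venue_id=6): matches 2 b row(s) → 2 output row(s).

(Dome, Dome, 4); (Dome, Studio, 4); (Forum, Forum, 6); (Forum, Theater, 6); (Pavilion, Pavilion, 1); (Pavilion, Pavilion, 8); (Pavilion, Studio, 8); (Studio, Dome, 4); (Studio, Pavilion, 8); (Studio, Studio, 4); (Studio, Studio, 8); (Theater, Forum, 6); (Theater, Theater, 6)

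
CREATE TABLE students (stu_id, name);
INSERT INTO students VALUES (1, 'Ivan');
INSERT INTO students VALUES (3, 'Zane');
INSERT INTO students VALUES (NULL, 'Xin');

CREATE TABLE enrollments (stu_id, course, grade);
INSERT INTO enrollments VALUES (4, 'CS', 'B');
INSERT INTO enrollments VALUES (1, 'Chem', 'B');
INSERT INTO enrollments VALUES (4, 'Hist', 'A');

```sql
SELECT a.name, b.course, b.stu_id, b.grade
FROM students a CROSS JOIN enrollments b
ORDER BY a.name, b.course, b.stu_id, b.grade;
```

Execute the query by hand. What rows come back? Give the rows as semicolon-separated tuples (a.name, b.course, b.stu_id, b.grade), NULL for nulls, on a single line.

CROSS JOIN pairs every row of `students` with every row of `enrollments`: 3 × 3 = 9 rows.
After projecting and ordering:
a.name | b.course | b.stu_id | b.grade
Ivan | CS | 4 | B
Ivan | Chem | 1 | B
Ivan | Hist | 4 | A
Xin | CS | 4 | B
Xin | Chem | 1 | B
Xin | Hist | 4 | A
Zane | CS | 4 | B
Zane | Chem | 1 | B
Zane | Hist | 4 | A

(Ivan, CS, 4, B); (Ivan, Chem, 1, B); (Ivan, Hist, 4, A); (Xin, CS, 4, B); (Xin, Chem, 1, B); (Xin, Hist, 4, A); (Zane, CS, 4, B); (Zane, Chem, 1, B); (Zane, Hist, 4, A)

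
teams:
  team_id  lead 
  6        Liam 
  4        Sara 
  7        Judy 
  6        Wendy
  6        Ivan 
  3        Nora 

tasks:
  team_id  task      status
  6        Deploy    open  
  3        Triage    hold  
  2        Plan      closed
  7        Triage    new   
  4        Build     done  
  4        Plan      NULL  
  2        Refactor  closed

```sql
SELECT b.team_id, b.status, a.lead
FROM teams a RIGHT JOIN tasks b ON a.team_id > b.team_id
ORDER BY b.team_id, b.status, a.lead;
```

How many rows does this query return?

27

RIGHT JOIN keeps every row from `tasks`; unmatched rows get NULL for `teams`'s columns.
Matching on a.team_id > b.team_id.
Matched pairs: 26; unmatched b rows kept: 1.
Total: 26 matched + 1 padded = 27 rows.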